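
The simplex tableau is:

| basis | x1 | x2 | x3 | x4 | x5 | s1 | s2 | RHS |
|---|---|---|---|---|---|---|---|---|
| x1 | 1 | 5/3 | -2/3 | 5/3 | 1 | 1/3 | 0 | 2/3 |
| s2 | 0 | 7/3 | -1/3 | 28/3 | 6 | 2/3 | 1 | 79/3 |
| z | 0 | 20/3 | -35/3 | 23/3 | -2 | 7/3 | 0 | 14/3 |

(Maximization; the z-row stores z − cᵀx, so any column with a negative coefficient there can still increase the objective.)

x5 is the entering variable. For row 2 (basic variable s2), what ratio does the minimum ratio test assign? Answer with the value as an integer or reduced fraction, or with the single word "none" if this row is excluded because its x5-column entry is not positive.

79/18

Ratio = RHS / (x5 entry) = (79/3) / 6 = 79/18.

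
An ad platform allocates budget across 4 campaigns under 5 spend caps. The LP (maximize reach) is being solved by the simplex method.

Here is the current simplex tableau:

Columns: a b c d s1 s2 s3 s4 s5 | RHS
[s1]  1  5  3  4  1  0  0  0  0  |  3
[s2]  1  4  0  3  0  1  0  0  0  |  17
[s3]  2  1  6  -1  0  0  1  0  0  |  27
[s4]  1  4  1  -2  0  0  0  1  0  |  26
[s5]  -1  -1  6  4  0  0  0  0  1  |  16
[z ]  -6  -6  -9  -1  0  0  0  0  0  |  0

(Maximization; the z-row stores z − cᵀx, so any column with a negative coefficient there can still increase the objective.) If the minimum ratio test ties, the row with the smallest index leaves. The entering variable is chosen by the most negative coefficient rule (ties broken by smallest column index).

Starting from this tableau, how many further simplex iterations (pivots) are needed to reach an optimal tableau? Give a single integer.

pivot: c in, s1 out → z = 9
pivot: a in, c out → z = 18
No improving column remains; optimal.

2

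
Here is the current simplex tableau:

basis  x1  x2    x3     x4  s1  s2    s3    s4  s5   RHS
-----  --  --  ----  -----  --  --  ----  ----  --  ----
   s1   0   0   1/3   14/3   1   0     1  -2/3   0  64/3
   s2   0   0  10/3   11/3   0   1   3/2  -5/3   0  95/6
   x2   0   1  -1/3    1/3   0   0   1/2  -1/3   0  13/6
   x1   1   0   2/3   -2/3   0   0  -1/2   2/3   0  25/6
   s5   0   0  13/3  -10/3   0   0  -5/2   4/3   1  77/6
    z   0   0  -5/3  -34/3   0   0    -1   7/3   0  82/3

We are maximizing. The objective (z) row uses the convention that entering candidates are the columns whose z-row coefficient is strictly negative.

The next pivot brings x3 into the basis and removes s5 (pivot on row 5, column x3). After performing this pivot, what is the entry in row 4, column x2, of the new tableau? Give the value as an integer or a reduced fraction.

0

Pivot element is row 5, column x3: 13/3.
Normalize row 5: new (row 5, x2) = 0/(13/3) = 0.
row 4 ← row 4 − (2/3)·(new row 5): 0 − (2/3)·0 = 0.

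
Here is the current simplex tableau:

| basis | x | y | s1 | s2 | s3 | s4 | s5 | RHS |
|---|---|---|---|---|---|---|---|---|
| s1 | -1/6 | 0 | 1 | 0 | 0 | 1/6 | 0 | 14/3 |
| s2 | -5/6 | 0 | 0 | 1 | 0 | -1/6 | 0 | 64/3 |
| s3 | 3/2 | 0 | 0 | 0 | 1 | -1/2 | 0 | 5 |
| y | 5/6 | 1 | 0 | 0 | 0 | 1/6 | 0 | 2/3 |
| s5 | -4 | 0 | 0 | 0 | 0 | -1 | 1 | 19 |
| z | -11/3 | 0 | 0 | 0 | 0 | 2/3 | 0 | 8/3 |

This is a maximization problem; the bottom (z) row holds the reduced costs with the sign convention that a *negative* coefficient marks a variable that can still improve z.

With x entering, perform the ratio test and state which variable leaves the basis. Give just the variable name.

y

Ratios: row 1 (s1): entry -1/6 ≤ 0, skip; row 2 (s2): entry -5/6 ≤ 0, skip; row 3 (s3): 5/(3/2) = 10/3; row 4 (y): (2/3)/(5/6) = 4/5; row 5 (s5): entry -4 ≤ 0, skip.
Minimum ratio 4/5 is in the y row, so y leaves.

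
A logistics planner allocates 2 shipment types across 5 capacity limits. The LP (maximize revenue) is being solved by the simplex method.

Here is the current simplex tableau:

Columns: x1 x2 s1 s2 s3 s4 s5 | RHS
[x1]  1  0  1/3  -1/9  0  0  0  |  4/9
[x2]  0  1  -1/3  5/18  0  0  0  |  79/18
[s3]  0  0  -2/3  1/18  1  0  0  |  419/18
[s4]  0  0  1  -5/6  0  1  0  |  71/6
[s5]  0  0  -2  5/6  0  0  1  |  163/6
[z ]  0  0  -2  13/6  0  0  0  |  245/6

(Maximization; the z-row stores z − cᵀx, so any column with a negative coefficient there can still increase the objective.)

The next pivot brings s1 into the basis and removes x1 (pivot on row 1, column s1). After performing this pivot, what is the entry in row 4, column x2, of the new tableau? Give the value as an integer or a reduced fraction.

Pivot element is row 1, column s1: 1/3.
Normalize row 1: new (row 1, x2) = 0/(1/3) = 0.
row 4 ← row 4 − 1·(new row 1): 0 − 1·0 = 0.

0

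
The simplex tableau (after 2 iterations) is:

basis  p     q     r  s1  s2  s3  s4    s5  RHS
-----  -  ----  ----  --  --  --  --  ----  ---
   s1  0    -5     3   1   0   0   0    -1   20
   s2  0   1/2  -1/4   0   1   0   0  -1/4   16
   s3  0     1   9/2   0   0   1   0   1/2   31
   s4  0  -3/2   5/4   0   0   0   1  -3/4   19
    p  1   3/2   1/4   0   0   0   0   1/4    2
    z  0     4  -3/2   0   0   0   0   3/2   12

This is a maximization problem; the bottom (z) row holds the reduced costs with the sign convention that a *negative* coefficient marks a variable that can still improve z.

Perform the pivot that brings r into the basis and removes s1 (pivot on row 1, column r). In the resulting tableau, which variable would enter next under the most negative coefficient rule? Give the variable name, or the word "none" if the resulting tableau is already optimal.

Pivot element 3. New z-row = old z-row − (-3/2)·(row 1/3).
Updated z-row coefficients: p: 0, q: 3/2, r: 0, s1: 1/2, s2: 0, s3: 0, s4: 0, s5: 1.
No coefficient is strictly negative; the tableau after this pivot is optimal.

none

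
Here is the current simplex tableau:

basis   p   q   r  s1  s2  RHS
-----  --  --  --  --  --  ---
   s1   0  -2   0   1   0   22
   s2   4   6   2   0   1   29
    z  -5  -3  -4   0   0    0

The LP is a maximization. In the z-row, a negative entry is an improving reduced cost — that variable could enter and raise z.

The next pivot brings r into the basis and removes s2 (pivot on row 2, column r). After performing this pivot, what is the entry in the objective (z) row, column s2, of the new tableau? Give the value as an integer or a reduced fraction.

2

Pivot element is row 2, column r: 2.
Normalize row 2: new (row 2, s2) = 1/2 = 1/2.
z-row ← z-row − (-4)·(new row 2): 0 − (-4)·(1/2) = 2.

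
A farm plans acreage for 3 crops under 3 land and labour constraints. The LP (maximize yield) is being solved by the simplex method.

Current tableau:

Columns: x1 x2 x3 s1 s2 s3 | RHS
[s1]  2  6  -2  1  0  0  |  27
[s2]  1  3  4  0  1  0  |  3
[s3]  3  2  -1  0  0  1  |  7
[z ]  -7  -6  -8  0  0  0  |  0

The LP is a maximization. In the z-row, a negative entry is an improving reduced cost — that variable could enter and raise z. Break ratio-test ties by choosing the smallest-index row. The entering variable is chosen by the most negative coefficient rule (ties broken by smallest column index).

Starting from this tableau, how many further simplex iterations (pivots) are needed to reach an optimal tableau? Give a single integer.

pivot: x3 in, s2 out → z = 6
pivot: x1 in, s3 out → z = 233/13
No improving column remains; optimal.

2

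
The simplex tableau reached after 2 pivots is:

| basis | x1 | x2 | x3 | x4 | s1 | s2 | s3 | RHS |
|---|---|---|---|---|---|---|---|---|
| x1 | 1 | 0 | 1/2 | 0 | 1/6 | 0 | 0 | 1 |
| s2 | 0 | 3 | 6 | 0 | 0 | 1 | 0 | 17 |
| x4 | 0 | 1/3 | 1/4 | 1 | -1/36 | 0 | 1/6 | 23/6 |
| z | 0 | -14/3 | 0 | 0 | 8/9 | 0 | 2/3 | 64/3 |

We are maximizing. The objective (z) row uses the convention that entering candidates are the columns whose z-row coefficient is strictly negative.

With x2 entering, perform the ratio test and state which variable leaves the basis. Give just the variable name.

Ratios: row 1 (x1): entry 0 ≤ 0, skip; row 2 (s2): 17/3 = 17/3; row 3 (x4): (23/6)/(1/3) = 23/2.
Minimum ratio 17/3 is in the s2 row, so s2 leaves.

s2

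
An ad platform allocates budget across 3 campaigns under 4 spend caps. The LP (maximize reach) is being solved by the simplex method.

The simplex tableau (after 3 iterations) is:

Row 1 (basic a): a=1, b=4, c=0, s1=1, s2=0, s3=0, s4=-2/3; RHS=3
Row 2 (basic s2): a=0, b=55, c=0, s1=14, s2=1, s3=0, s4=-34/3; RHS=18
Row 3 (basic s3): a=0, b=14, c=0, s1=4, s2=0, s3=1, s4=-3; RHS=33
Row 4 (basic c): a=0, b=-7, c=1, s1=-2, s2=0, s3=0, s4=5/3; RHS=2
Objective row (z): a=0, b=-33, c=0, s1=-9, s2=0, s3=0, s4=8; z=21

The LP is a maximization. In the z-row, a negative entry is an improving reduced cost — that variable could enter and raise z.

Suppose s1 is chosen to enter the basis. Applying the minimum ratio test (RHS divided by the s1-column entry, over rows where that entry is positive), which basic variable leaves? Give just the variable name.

s2

Ratios: row 1 (a): 3/1 = 3; row 2 (s2): 18/14 = 9/7; row 3 (s3): 33/4 = 33/4; row 4 (c): entry -2 ≤ 0, skip.
Minimum ratio 9/7 is in the s2 row, so s2 leaves.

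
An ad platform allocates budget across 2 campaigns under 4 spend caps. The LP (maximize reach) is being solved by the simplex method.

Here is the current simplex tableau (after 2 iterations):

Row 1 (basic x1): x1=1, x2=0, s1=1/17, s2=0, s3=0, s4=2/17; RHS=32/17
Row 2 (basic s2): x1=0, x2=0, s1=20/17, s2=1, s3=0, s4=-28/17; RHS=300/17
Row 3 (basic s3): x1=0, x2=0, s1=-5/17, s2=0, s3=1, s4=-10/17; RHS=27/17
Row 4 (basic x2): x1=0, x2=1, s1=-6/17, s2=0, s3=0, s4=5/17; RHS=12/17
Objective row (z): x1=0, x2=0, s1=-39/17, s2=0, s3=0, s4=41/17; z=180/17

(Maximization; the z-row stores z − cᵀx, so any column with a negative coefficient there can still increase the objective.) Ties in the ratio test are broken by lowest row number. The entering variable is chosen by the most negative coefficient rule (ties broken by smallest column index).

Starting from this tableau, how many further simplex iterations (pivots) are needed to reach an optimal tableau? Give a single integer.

2

pivot: s1 in, s2 out → z = 45
pivot: s4 in, x1 out → z = 49
No improving column remains; optimal.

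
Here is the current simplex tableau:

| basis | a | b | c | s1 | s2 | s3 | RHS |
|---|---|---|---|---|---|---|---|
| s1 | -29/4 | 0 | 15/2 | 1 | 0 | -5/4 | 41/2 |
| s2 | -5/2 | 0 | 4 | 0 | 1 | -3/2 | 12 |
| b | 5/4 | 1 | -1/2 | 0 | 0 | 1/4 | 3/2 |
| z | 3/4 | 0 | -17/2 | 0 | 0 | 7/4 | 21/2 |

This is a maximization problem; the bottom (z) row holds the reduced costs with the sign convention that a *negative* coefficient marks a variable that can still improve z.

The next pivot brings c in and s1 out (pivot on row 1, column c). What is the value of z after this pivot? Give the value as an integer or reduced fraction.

Minimum ratio for c: (41/2)/(15/2) = 41/15.
z changes by −(z-row coeff of c)·ratio = −(-17/2)·(41/15) = 697/30.
New z = 21/2 + (697/30) = 506/15.

506/15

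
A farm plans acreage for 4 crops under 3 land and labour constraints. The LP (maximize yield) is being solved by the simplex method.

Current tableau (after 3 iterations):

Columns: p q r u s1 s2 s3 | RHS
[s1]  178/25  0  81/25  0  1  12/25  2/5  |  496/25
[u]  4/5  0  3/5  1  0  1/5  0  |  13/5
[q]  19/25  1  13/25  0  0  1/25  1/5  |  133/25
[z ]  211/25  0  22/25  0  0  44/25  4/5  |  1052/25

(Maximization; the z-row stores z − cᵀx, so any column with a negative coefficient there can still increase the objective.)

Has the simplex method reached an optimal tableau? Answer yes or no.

yes

No objective-row coefficient is strictly negative, so no entering variable exists; the tableau is optimal.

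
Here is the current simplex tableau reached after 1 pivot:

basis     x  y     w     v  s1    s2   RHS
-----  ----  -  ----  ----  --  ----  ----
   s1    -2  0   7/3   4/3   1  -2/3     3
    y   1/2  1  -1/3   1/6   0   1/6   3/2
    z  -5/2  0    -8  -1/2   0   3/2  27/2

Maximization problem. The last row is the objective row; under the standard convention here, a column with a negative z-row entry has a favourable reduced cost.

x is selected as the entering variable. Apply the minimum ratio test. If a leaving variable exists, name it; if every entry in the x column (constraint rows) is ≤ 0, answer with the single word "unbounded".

y

Ratios: row 1 (s1): entry -2 ≤ 0, skip; row 2 (y): (3/2)/(1/2) = 3.
Minimum ratio is in the y row, so y leaves.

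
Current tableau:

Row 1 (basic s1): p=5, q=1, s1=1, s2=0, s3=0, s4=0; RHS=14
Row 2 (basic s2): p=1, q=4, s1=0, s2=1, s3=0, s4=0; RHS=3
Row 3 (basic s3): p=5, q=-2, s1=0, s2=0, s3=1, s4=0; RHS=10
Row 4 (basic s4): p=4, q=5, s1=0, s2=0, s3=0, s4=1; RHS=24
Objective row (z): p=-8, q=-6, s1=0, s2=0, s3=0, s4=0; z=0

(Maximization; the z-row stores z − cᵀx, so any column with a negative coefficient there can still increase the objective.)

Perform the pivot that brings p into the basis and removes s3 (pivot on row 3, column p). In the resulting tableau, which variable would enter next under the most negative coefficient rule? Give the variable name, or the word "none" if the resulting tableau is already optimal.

Pivot element 5. New z-row = old z-row − (-8)·(row 3/5).
Updated z-row coefficients: p: 0, q: -46/5, s1: 0, s2: 0, s3: 8/5, s4: 0.
The most negative is -46/5 in column q, so q would enter next.

q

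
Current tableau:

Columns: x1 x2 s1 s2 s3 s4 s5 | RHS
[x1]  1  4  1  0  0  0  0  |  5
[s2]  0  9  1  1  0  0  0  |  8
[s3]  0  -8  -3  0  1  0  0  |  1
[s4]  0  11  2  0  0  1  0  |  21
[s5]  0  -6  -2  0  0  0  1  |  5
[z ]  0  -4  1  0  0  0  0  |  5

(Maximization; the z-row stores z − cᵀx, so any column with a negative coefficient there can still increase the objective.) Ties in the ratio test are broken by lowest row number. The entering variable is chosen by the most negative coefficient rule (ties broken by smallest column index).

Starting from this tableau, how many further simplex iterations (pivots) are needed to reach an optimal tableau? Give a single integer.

pivot: x2 in, s2 out → z = 77/9
No improving column remains; optimal.

1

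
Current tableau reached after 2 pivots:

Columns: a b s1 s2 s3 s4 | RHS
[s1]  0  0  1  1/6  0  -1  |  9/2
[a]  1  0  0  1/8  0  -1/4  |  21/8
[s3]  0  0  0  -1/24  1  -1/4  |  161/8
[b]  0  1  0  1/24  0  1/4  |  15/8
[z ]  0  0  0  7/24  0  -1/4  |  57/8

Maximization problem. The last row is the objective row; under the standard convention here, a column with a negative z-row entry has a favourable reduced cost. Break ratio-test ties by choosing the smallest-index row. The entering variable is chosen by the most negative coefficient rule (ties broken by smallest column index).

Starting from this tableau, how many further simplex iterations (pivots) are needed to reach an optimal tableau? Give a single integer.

1

pivot: s4 in, b out → z = 9
No improving column remains; optimal.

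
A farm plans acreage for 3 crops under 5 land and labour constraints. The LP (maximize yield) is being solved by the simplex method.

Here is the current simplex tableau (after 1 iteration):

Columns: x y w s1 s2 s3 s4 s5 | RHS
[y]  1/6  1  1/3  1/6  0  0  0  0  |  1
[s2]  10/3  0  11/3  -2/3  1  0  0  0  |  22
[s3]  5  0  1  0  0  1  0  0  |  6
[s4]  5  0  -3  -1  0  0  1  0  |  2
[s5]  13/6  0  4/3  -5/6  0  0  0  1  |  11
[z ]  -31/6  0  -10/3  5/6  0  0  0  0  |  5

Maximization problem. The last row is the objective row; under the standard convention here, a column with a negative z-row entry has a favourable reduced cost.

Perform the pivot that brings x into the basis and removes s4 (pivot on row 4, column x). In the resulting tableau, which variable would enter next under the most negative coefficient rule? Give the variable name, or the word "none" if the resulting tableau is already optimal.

Pivot element 5. New z-row = old z-row − (-31/6)·(row 4/5).
Updated z-row coefficients: x: 0, y: 0, w: -193/30, s1: -1/5, s2: 0, s3: 0, s4: 31/30, s5: 0.
The most negative is -193/30 in column w, so w would enter next.

w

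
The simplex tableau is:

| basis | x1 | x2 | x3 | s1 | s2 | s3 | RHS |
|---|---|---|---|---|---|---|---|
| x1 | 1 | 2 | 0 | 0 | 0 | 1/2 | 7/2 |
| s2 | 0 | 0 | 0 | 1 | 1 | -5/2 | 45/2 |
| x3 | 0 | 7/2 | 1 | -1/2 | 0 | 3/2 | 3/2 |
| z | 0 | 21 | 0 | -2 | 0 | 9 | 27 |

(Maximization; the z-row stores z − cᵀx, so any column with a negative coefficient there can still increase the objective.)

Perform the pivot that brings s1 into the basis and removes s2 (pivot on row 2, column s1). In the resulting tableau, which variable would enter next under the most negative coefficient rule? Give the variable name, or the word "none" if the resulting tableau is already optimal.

none

Pivot element 1. New z-row = old z-row − (-2)·(row 2/1).
Updated z-row coefficients: x1: 0, x2: 21, x3: 0, s1: 0, s2: 2, s3: 4.
No coefficient is strictly negative; the tableau after this pivot is optimal.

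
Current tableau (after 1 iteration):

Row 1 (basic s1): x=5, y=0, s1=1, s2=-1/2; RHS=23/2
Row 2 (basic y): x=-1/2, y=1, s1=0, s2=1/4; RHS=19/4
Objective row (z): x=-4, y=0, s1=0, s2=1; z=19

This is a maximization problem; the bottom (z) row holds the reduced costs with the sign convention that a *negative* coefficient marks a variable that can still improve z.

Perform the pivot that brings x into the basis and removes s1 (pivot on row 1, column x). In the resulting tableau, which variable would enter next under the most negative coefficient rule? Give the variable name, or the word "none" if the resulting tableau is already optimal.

Pivot element 5. New z-row = old z-row − (-4)·(row 1/5).
Updated z-row coefficients: x: 0, y: 0, s1: 4/5, s2: 3/5.
No coefficient is strictly negative; the tableau after this pivot is optimal.

none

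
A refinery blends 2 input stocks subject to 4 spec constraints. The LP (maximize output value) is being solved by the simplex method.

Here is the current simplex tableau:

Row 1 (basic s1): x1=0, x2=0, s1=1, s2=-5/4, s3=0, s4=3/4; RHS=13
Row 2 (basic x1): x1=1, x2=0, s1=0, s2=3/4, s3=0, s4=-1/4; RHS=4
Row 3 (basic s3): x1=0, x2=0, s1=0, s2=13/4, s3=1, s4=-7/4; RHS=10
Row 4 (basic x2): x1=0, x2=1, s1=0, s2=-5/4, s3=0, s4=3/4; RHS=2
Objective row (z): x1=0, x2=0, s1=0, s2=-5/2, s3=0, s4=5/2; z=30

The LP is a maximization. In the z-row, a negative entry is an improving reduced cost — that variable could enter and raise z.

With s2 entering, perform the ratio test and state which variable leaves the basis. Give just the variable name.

s3

Ratios: row 1 (s1): entry -5/4 ≤ 0, skip; row 2 (x1): 4/(3/4) = 16/3; row 3 (s3): 10/(13/4) = 40/13; row 4 (x2): entry -5/4 ≤ 0, skip.
Minimum ratio 40/13 is in the s3 row, so s3 leaves.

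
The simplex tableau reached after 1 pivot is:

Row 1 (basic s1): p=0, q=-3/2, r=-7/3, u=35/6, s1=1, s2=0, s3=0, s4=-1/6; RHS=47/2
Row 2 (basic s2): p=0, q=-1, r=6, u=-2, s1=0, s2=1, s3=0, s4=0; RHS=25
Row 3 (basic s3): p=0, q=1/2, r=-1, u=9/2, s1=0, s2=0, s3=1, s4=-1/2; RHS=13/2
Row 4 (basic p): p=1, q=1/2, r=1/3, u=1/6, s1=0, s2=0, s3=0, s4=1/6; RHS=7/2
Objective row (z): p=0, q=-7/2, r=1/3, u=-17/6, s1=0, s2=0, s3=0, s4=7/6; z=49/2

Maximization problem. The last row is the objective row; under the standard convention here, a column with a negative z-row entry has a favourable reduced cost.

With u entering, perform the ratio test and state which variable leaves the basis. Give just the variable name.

Ratios: row 1 (s1): (47/2)/(35/6) = 141/35; row 2 (s2): entry -2 ≤ 0, skip; row 3 (s3): (13/2)/(9/2) = 13/9; row 4 (p): (7/2)/(1/6) = 21.
Minimum ratio 13/9 is in the s3 row, so s3 leaves.

s3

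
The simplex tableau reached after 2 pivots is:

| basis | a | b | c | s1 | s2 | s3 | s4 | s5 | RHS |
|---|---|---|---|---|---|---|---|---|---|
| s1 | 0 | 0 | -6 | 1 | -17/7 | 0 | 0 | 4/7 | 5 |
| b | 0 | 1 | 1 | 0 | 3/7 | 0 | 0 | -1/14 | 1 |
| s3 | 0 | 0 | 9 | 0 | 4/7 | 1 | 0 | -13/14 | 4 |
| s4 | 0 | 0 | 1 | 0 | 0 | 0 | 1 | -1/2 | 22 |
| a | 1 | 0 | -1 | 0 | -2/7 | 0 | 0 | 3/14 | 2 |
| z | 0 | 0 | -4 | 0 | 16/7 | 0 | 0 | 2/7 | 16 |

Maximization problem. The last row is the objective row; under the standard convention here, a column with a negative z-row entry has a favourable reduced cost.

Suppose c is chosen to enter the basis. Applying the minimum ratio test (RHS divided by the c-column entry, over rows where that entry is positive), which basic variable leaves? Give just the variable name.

s3

Ratios: row 1 (s1): entry -6 ≤ 0, skip; row 2 (b): 1/1 = 1; row 3 (s3): 4/9 = 4/9; row 4 (s4): 22/1 = 22; row 5 (a): entry -1 ≤ 0, skip.
Minimum ratio 4/9 is in the s3 row, so s3 leaves.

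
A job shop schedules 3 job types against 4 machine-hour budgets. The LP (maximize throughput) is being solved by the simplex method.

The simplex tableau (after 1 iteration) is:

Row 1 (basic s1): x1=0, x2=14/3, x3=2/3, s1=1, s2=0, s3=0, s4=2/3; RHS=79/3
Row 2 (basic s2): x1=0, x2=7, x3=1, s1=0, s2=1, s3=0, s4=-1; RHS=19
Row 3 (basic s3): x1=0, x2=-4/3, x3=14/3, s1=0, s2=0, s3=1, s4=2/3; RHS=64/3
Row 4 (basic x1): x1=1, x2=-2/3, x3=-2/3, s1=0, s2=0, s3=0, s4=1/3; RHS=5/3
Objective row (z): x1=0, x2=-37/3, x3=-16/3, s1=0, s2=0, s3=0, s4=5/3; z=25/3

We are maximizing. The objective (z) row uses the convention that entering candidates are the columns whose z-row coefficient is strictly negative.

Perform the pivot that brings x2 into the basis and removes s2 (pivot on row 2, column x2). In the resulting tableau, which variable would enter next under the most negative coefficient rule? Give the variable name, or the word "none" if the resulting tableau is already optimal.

x3

Pivot element 7. New z-row = old z-row − (-37/3)·(row 2/7).
Updated z-row coefficients: x1: 0, x2: 0, x3: -25/7, s1: 0, s2: 37/21, s3: 0, s4: -2/21.
The most negative is -25/7 in column x3, so x3 would enter next.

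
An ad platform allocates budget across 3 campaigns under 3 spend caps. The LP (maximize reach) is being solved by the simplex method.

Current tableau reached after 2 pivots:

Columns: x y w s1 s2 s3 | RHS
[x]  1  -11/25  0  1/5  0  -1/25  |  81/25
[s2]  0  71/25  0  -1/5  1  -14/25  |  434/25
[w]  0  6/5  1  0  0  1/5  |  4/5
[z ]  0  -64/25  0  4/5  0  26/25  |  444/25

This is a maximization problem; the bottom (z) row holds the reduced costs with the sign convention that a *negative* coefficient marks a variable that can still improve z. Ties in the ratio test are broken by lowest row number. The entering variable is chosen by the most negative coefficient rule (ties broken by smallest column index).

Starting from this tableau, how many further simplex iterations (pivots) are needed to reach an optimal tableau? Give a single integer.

1

pivot: y in, w out → z = 292/15
No improving column remains; optimal.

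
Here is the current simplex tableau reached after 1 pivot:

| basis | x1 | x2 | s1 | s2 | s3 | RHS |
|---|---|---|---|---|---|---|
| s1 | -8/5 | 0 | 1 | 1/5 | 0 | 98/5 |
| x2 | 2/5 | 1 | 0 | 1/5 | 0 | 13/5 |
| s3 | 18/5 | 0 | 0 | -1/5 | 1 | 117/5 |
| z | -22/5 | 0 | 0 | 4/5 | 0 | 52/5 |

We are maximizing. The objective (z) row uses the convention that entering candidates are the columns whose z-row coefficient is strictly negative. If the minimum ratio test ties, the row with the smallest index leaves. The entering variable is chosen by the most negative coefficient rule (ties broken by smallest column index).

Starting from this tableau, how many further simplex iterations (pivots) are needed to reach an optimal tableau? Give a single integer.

pivot: x1 in, x2 out → z = 39
No improving column remains; optimal.

1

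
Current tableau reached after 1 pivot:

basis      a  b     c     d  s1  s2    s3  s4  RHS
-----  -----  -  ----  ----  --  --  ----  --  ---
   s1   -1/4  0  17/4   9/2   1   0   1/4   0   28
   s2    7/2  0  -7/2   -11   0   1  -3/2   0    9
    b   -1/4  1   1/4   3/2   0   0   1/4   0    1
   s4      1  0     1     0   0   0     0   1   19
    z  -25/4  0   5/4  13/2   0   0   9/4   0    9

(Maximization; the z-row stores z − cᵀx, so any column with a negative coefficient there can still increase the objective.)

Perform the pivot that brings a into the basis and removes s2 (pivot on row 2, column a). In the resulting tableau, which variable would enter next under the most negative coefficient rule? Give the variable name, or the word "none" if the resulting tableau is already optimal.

d

Pivot element 7/2. New z-row = old z-row − (-25/4)·(row 2/(7/2)).
Updated z-row coefficients: a: 0, b: 0, c: -5, d: -92/7, s1: 0, s2: 25/14, s3: -3/7, s4: 0.
The most negative is -92/7 in column d, so d would enter next.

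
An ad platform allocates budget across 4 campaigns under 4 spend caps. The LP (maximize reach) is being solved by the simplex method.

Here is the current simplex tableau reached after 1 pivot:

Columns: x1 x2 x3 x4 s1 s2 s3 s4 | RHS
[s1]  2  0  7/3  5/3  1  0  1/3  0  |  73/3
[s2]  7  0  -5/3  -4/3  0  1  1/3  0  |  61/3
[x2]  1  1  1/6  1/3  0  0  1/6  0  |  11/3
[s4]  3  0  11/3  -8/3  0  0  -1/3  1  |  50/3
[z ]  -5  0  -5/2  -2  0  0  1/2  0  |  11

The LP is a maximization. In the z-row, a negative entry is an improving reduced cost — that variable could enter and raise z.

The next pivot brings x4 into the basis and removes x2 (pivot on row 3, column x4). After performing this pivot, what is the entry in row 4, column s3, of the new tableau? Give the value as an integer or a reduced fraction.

Pivot element is row 3, column x4: 1/3.
Normalize row 3: new (row 3, s3) = (1/6)/(1/3) = 1/2.
row 4 ← row 4 − (-8/3)·(new row 3): -1/3 − (-8/3)·(1/2) = 1.

1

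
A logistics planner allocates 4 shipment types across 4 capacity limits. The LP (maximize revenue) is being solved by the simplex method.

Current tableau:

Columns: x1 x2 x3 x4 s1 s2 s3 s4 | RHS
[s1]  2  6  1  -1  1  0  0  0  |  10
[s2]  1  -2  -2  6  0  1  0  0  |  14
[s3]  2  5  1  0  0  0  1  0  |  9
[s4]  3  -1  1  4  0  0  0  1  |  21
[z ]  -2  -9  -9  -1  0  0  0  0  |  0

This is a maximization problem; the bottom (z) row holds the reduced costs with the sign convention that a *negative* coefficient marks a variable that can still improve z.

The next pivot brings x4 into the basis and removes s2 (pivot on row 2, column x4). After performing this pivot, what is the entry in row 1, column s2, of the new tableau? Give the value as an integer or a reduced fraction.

Pivot element is row 2, column x4: 6.
Normalize row 2: new (row 2, s2) = 1/6 = 1/6.
row 1 ← row 1 − (-1)·(new row 2): 0 − (-1)·(1/6) = 1/6.

1/6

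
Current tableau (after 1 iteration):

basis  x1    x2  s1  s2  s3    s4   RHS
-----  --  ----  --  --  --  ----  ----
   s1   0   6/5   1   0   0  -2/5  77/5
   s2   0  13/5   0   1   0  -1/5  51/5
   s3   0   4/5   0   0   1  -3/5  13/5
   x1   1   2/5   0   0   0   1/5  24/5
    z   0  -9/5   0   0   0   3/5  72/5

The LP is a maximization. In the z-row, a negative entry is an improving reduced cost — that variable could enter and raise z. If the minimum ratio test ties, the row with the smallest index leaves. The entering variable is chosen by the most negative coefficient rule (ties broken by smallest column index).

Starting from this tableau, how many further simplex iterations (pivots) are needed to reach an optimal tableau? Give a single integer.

2

pivot: x2 in, s3 out → z = 81/4
pivot: s4 in, s2 out → z = 21
No improving column remains; optimal.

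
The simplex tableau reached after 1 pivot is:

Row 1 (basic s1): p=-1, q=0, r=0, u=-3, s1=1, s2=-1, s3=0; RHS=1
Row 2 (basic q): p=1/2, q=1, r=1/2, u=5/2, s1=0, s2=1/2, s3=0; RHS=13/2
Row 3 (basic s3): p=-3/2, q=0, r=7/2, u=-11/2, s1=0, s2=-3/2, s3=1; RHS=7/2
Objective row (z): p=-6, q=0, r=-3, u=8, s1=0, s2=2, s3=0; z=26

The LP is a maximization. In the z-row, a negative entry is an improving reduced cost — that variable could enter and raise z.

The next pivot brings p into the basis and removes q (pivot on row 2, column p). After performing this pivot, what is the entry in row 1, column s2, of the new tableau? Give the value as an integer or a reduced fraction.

0

Pivot element is row 2, column p: 1/2.
Normalize row 2: new (row 2, s2) = (1/2)/(1/2) = 1.
row 1 ← row 1 − (-1)·(new row 2): -1 − (-1)·1 = 0.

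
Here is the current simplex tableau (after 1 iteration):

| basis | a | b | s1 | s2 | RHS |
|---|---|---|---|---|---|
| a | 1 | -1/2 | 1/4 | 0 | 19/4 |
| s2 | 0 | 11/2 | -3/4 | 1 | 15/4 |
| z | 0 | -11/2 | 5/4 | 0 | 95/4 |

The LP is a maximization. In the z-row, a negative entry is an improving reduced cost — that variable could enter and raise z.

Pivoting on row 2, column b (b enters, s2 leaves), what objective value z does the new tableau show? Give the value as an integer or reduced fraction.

55/2

Minimum ratio for b: (15/4)/(11/2) = 15/22.
z changes by −(z-row coeff of b)·ratio = −(-11/2)·(15/22) = 15/4.
New z = 95/4 + (15/4) = 55/2.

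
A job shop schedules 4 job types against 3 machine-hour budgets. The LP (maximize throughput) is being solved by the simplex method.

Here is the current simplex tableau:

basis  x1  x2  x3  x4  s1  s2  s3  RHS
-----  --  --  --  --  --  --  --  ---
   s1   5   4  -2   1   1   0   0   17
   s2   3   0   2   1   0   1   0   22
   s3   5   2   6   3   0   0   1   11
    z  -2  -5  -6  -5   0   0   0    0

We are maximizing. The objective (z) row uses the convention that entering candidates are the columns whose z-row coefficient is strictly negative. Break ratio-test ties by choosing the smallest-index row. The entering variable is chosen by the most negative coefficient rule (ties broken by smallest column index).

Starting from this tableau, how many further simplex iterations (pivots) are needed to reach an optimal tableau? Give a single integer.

3

pivot: x3 in, s3 out → z = 11
pivot: x2 in, s1 out → z = 170/7
pivot: x4 in, x3 out → z = 25
No improving column remains; optimal.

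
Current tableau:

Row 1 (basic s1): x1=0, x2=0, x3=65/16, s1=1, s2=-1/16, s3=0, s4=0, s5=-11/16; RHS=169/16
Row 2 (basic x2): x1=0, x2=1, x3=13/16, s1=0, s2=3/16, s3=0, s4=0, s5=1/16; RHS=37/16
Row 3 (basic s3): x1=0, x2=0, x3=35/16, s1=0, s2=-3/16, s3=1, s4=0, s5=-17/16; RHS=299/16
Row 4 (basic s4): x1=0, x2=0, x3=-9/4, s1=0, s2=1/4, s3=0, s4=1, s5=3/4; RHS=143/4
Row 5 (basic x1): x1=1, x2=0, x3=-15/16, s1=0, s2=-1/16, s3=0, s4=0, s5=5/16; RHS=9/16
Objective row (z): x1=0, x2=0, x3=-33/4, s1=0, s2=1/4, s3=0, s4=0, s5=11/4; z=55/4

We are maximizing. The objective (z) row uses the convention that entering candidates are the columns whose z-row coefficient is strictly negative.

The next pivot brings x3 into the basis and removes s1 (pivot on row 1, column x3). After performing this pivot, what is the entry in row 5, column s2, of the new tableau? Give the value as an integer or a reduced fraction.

-1/13

Pivot element is row 1, column x3: 65/16.
Normalize row 1: new (row 1, s2) = (-1/16)/(65/16) = -1/65.
row 5 ← row 5 − (-15/16)·(new row 1): -1/16 − (-15/16)·(-1/65) = -1/13.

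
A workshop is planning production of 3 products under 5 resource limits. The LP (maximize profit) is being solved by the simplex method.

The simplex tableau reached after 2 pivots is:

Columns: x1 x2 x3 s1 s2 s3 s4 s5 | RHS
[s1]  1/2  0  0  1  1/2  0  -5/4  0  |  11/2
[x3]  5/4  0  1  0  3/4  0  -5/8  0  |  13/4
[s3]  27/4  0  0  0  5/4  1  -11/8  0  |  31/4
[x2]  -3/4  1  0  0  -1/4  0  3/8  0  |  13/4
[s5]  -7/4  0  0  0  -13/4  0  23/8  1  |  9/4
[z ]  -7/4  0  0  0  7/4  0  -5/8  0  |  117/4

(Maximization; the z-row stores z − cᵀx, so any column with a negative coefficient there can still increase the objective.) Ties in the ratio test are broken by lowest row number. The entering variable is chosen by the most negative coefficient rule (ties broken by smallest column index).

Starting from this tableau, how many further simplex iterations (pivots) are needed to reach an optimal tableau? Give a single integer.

2

pivot: x1 in, s3 out → z = 844/27
pivot: s4 in, s5 out → z = 4477/136
No improving column remains; optimal.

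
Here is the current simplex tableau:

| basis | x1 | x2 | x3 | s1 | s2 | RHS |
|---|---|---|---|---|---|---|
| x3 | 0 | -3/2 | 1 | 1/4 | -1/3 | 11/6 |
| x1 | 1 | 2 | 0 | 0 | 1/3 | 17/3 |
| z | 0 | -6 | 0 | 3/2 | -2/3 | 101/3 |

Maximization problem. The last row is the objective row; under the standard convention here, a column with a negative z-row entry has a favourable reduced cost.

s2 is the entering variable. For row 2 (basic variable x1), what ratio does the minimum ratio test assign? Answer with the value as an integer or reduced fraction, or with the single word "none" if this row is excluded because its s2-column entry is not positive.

17

Ratio = RHS / (s2 entry) = (17/3) / (1/3) = 17.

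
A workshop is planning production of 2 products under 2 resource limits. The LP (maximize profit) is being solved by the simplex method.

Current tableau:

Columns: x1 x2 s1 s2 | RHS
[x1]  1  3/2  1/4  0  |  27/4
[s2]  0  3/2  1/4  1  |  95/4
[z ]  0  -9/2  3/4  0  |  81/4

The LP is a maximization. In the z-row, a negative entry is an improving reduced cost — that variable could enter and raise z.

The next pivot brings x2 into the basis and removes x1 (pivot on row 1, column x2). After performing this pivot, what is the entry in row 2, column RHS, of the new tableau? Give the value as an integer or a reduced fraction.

17

Pivot element is row 1, column x2: 3/2.
Normalize row 1: new (row 1, RHS) = (27/4)/(3/2) = 9/2.
row 2 ← row 2 − (3/2)·(new row 1): 95/4 − (3/2)·(9/2) = 17.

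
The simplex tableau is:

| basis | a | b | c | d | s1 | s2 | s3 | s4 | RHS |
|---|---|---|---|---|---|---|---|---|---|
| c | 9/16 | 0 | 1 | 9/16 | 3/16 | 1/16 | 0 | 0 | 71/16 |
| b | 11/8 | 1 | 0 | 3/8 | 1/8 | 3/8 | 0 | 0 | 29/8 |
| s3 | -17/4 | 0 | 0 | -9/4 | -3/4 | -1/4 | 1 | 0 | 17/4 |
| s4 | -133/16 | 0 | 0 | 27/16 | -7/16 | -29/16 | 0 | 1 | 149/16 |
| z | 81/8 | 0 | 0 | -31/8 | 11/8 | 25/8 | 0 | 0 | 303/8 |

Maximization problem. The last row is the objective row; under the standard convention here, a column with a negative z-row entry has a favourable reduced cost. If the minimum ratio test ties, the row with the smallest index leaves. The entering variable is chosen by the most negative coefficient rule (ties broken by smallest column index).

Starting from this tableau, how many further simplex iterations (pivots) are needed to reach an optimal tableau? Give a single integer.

pivot: d in, s4 out → z = 1600/27
pivot: a in, c out → z = 2828/45
No improving column remains; optimal.

2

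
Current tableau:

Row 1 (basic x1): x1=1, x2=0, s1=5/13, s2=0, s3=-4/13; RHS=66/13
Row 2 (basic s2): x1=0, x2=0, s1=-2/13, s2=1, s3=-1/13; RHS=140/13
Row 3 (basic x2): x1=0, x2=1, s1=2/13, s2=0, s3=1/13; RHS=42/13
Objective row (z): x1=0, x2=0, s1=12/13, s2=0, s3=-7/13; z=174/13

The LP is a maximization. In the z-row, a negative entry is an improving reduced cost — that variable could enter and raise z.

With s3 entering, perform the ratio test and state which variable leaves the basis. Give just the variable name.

Ratios: row 1 (x1): entry -4/13 ≤ 0, skip; row 2 (s2): entry -1/13 ≤ 0, skip; row 3 (x2): (42/13)/(1/13) = 42.
Minimum ratio 42 is in the x2 row, so x2 leaves.

x2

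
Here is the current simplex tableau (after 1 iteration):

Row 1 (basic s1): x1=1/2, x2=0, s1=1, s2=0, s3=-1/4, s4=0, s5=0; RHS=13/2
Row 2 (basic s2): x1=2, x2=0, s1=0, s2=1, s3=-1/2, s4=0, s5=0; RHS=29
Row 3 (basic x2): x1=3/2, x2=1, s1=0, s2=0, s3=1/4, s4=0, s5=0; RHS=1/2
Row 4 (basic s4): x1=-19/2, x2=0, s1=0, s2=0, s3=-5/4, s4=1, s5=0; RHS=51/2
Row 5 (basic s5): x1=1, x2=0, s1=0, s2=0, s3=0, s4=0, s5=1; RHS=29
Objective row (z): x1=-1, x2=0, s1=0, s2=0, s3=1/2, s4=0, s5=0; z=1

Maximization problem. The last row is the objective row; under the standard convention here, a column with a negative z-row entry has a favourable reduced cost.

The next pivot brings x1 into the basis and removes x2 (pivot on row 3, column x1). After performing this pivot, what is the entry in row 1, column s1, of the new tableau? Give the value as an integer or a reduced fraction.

Pivot element is row 3, column x1: 3/2.
Normalize row 3: new (row 3, s1) = 0/(3/2) = 0.
row 1 ← row 1 − (1/2)·(new row 3): 1 − (1/2)·0 = 1.

1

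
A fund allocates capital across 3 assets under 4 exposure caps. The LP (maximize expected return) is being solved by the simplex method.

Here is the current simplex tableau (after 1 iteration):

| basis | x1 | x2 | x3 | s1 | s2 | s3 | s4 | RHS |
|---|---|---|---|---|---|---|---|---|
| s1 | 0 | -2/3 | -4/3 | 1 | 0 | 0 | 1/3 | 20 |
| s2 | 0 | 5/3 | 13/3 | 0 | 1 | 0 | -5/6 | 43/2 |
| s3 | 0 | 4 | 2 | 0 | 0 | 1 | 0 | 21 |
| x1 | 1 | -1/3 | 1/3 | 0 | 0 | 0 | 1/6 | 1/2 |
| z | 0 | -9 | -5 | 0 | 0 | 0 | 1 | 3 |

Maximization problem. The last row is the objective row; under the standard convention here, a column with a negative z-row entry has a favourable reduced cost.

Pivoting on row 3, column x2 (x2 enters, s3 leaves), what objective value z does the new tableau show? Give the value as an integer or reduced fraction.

201/4

Minimum ratio for x2: 21/4 = 21/4.
z changes by −(z-row coeff of x2)·ratio = −(-9)·(21/4) = 189/4.
New z = 3 + (189/4) = 201/4.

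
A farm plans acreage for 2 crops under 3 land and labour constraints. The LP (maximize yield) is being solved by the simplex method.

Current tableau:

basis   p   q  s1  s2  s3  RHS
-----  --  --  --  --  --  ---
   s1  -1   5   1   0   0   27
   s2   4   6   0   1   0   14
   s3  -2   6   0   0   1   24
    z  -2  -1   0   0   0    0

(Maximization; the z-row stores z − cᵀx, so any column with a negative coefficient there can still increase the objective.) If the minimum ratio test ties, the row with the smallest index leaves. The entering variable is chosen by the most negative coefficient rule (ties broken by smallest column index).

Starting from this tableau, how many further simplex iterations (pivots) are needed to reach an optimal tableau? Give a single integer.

pivot: p in, s2 out → z = 7
No improving column remains; optimal.

1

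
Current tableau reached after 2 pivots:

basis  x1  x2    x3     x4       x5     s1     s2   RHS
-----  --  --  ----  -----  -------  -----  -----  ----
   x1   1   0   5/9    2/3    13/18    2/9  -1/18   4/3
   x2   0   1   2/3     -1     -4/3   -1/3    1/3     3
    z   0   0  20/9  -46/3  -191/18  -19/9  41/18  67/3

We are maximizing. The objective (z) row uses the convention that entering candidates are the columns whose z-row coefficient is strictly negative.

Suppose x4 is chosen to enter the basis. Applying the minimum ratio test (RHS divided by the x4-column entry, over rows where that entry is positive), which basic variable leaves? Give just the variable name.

x1

Ratios: row 1 (x1): (4/3)/(2/3) = 2; row 2 (x2): entry -1 ≤ 0, skip.
Minimum ratio 2 is in the x1 row, so x1 leaves.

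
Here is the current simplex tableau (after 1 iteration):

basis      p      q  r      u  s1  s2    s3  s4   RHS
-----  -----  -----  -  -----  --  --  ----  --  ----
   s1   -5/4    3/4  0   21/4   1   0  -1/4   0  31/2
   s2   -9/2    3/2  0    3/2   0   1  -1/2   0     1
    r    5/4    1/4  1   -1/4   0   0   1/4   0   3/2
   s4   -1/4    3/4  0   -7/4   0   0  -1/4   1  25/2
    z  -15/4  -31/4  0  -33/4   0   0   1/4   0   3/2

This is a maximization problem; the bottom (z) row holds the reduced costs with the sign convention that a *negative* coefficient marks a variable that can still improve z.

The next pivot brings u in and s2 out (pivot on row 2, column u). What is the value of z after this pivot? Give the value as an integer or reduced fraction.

Minimum ratio for u: 1/(3/2) = 2/3.
z changes by −(z-row coeff of u)·ratio = −(-33/4)·(2/3) = 11/2.
New z = 3/2 + (11/2) = 7.

7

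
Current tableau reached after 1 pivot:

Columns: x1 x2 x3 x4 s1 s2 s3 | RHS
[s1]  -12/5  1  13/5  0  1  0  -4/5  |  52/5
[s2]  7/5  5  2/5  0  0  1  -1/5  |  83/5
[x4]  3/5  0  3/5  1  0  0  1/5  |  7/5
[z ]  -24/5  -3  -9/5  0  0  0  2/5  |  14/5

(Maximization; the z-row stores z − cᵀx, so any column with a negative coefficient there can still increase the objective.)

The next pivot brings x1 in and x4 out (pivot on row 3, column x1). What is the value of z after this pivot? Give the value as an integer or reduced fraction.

14

Minimum ratio for x1: (7/5)/(3/5) = 7/3.
z changes by −(z-row coeff of x1)·ratio = −(-24/5)·(7/3) = 56/5.
New z = 14/5 + (56/5) = 14.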